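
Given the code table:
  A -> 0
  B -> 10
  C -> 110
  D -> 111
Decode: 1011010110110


Decoding:
10 -> B
110 -> C
10 -> B
110 -> C
110 -> C


Result: BCBCC


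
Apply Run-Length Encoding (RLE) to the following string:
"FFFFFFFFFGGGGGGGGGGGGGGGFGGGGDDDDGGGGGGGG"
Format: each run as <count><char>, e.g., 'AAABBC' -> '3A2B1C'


Scanning runs left to right:
  i=0: run of 'F' x 9 -> '9F'
  i=9: run of 'G' x 15 -> '15G'
  i=24: run of 'F' x 1 -> '1F'
  i=25: run of 'G' x 4 -> '4G'
  i=29: run of 'D' x 4 -> '4D'
  i=33: run of 'G' x 8 -> '8G'

RLE = 9F15G1F4G4D8G


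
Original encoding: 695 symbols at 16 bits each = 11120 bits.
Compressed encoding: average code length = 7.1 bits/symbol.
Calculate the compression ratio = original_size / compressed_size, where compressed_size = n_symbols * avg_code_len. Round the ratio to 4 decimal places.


original_size = n_symbols * orig_bits = 695 * 16 = 11120 bits
compressed_size = n_symbols * avg_code_len = 695 * 7.1 = 4934.5 bits
ratio = original_size / compressed_size = 11120 / 4934.5 = 2.2535

Compression ratio = 2.2535


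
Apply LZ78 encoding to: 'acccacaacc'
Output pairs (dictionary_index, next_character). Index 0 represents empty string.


LZ78 encoding steps:
Dictionary: {0: ''}
Step 1: w='' (idx 0), next='a' -> output (0, 'a'), add 'a' as idx 1
Step 2: w='' (idx 0), next='c' -> output (0, 'c'), add 'c' as idx 2
Step 3: w='c' (idx 2), next='c' -> output (2, 'c'), add 'cc' as idx 3
Step 4: w='a' (idx 1), next='c' -> output (1, 'c'), add 'ac' as idx 4
Step 5: w='a' (idx 1), next='a' -> output (1, 'a'), add 'aa' as idx 5
Step 6: w='cc' (idx 3), end of input -> output (3, '')


Encoded: [(0, 'a'), (0, 'c'), (2, 'c'), (1, 'c'), (1, 'a'), (3, '')]


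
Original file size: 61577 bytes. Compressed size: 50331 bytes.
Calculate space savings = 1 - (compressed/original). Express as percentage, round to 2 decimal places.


ratio = compressed/original = 50331/61577 = 0.817367
savings = 1 - ratio = 1 - 0.817367 = 0.182633
as a percentage: 0.182633 * 100 = 18.26%

Space savings = 1 - 50331/61577 = 18.26%


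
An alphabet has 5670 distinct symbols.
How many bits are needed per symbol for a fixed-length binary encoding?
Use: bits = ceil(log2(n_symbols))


log2(5670) = 12.4691
Bracket: 2^12 = 4096 < 5670 <= 2^13 = 8192
So ceil(log2(5670)) = 13

bits = ceil(log2(5670)) = ceil(12.4691) = 13 bits


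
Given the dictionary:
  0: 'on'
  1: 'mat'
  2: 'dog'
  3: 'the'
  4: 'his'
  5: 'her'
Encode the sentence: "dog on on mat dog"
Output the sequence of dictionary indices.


Look up each word in the dictionary:
  'dog' -> 2
  'on' -> 0
  'on' -> 0
  'mat' -> 1
  'dog' -> 2

Encoded: [2, 0, 0, 1, 2]


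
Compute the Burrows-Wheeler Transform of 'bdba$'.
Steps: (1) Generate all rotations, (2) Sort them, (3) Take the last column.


Rotations (sorted):
  0: $bdba -> last char: a
  1: a$bdb -> last char: b
  2: ba$bd -> last char: d
  3: bdba$ -> last char: $
  4: dba$b -> last char: b


BWT = abd$b


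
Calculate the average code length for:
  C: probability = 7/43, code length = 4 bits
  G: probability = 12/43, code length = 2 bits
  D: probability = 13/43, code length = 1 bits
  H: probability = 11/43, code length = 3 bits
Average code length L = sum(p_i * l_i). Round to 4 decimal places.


Weighted contributions p_i * l_i:
  C: (7/43) * 4 = 28/43
  G: (12/43) * 2 = 24/43
  D: (13/43) * 1 = 13/43
  H: (11/43) * 3 = 33/43
Sum = (28 + 24 + 13 + 33)/43 = 98/43

L = 98/43 = 2.2791 bits/symbol


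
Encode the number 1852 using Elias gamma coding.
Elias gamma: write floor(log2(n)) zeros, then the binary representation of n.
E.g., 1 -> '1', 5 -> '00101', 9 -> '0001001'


num_bits = floor(log2(1852)) + 1 = 11
leading_zeros = num_bits - 1 = 10
binary(1852) = 11100111100

Elias gamma(1852) = '0000000000' + '11100111100' = 000000000011100111100 (21 bits)


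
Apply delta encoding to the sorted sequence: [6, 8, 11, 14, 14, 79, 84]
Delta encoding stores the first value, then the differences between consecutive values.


First value: 6
Deltas:
  8 - 6 = 2
  11 - 8 = 3
  14 - 11 = 3
  14 - 14 = 0
  79 - 14 = 65
  84 - 79 = 5


Delta encoded: [6, 2, 3, 3, 0, 65, 5]


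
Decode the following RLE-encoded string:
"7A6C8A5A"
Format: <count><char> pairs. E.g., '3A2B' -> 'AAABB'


Expanding each <count><char> pair:
  7A -> 'AAAAAAA'
  6C -> 'CCCCCC'
  8A -> 'AAAAAAAA'
  5A -> 'AAAAA'

Decoded = AAAAAAACCCCCCAAAAAAAAAAAAA


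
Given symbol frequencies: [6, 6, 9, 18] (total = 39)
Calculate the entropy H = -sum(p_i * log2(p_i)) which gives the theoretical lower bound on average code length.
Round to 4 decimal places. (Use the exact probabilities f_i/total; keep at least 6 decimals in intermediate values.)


Per-symbol terms -p_i * log2(p_i) with p_i = f_i/39:
  p = 6/39 = 0.153846: log2(p) = -2.700440, -p*log2(p) = 0.415452
  p = 6/39 = 0.153846: log2(p) = -2.700440, -p*log2(p) = 0.415452
  p = 9/39 = 0.230769: log2(p) = -2.115477, -p*log2(p) = 0.488187
  p = 18/39 = 0.461538: log2(p) = -1.115477, -p*log2(p) = 0.514836
H = 0.415452 + 0.415452 + 0.488187 + 0.514836 = 1.833927

H = 1.8339 bits/symbol


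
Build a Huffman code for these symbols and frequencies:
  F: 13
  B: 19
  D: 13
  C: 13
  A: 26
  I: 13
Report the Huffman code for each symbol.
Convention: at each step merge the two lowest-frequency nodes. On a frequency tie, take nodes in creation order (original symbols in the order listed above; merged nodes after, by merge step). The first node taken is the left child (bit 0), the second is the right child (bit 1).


Huffman tree construction:
Step 1: Merge F(13) + D(13) = 26
Step 2: Merge C(13) + I(13) = 26
Step 3: Merge B(19) + A(26) = 45
Step 4: Merge (F+D)(26) + (C+I)(26) = 52
Step 5: Merge (B+A)(45) + ((F+D)+(C+I))(52) = 97
Read each symbol's code off the tree from the root (left child = 0, right child = 1).

Codes:
  F: 100 (length 3)
  B: 00 (length 2)
  D: 101 (length 3)
  C: 110 (length 3)
  A: 01 (length 2)
  I: 111 (length 3)
Average code length: 246/97 = 2.5361 bits/symbol


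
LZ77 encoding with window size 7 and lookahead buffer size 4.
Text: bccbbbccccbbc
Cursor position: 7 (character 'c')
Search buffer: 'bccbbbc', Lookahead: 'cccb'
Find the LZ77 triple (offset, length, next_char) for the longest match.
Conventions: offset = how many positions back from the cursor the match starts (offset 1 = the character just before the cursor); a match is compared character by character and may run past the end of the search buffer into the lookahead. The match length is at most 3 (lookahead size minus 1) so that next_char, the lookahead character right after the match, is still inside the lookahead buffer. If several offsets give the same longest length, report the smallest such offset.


Try each offset into the search buffer:
  offset=1 (pos 6, char 'c'): match length 3
  offset=2 (pos 5, char 'b'): match length 0
  offset=3 (pos 4, char 'b'): match length 0
  offset=4 (pos 3, char 'b'): match length 0
  offset=5 (pos 2, char 'c'): match length 1
  offset=6 (pos 1, char 'c'): match length 2
  offset=7 (pos 0, char 'b'): match length 0
Longest match has length 3 at offset 1.
next_char = character at position 7 + 3 = 10 -> 'b'

Best match: offset=1, length=3 (matching 'ccc' starting at position 6)
LZ77 triple: (1, 3, 'b')


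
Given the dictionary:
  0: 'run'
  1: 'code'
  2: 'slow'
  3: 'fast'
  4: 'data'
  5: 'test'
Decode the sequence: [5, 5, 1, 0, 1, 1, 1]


Look up each index in the dictionary:
  5 -> 'test'
  5 -> 'test'
  1 -> 'code'
  0 -> 'run'
  1 -> 'code'
  1 -> 'code'
  1 -> 'code'

Decoded: "test test code run code code code"


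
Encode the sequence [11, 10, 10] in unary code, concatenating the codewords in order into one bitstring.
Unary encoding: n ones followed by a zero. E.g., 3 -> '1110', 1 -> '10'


Encode each number as n ones followed by a terminating 0:
  11 -> 111111111110 (12 bits)
  10 -> 11111111110 (11 bits)
  10 -> 11111111110 (11 bits)
Total length = 12 + 11 + 11 = 34 bits.

Unary([11, 10, 10]) = 1111111111101111111111011111111110 (34 bits)


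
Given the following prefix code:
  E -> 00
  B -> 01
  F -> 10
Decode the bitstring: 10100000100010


Decoding step by step:
Bits 10 -> F
Bits 10 -> F
Bits 00 -> E
Bits 00 -> E
Bits 10 -> F
Bits 00 -> E
Bits 10 -> F


Decoded message: FFEEFEF


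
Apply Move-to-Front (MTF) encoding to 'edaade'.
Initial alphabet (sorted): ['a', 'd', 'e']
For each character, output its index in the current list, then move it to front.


MTF encoding:
'e': index 2 in ['a', 'd', 'e'] -> ['e', 'a', 'd']
'd': index 2 in ['e', 'a', 'd'] -> ['d', 'e', 'a']
'a': index 2 in ['d', 'e', 'a'] -> ['a', 'd', 'e']
'a': index 0 in ['a', 'd', 'e'] -> ['a', 'd', 'e']
'd': index 1 in ['a', 'd', 'e'] -> ['d', 'a', 'e']
'e': index 2 in ['d', 'a', 'e'] -> ['e', 'd', 'a']


Output: [2, 2, 2, 0, 1, 2]


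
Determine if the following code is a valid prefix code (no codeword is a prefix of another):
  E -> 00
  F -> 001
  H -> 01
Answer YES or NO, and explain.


Checking each pair (does one codeword prefix another?):
  E='00' vs F='001': prefix -- VIOLATION

NO -- this is NOT a valid prefix code. E (00) is a prefix of F (001).


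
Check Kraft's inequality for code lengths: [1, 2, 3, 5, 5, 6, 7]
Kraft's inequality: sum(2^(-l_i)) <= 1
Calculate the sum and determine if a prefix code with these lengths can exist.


Sum = 2^(-1) + 2^(-2) + 2^(-3) + 2^(-5) + 2^(-5) + 2^(-6) + 2^(-7)
    = 0.5 + 0.25 + 0.125 + 0.03125 + 0.03125 + 0.015625 + 0.0078125
    = 123/128 = 0.9609375
Since 0.9609375 <= 1, Kraft's inequality IS satisfied.
A prefix code with these lengths CAN exist.

Kraft sum = 0.9609375. Satisfied.


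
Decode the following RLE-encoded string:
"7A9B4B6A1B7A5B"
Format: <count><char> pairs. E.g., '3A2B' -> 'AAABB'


Expanding each <count><char> pair:
  7A -> 'AAAAAAA'
  9B -> 'BBBBBBBBB'
  4B -> 'BBBB'
  6A -> 'AAAAAA'
  1B -> 'B'
  7A -> 'AAAAAAA'
  5B -> 'BBBBB'

Decoded = AAAAAAABBBBBBBBBBBBBAAAAAABAAAAAAABBBBB


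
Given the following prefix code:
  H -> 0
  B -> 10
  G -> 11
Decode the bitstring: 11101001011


Decoding step by step:
Bits 11 -> G
Bits 10 -> B
Bits 10 -> B
Bits 0 -> H
Bits 10 -> B
Bits 11 -> G


Decoded message: GBBHBG


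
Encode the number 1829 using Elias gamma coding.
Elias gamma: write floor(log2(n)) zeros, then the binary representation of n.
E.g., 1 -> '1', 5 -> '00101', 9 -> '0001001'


num_bits = floor(log2(1829)) + 1 = 11
leading_zeros = num_bits - 1 = 10
binary(1829) = 11100100101

Elias gamma(1829) = '0000000000' + '11100100101' = 000000000011100100101 (21 bits)


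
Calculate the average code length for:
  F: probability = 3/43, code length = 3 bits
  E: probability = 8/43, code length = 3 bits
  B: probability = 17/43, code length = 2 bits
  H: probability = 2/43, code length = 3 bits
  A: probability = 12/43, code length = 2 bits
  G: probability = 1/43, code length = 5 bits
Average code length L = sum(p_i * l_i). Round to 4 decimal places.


Weighted contributions p_i * l_i:
  F: (3/43) * 3 = 9/43
  E: (8/43) * 3 = 24/43
  B: (17/43) * 2 = 34/43
  H: (2/43) * 3 = 6/43
  A: (12/43) * 2 = 24/43
  G: (1/43) * 5 = 5/43
Sum = (9 + 24 + 34 + 6 + 24 + 5)/43 = 102/43

L = 102/43 = 2.3721 bits/symbol


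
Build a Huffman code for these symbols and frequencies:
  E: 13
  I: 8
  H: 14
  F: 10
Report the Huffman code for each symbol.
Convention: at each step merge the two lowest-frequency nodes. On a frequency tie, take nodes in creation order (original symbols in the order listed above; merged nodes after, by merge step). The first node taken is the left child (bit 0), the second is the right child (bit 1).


Huffman tree construction:
Step 1: Merge I(8) + F(10) = 18
Step 2: Merge E(13) + H(14) = 27
Step 3: Merge (I+F)(18) + (E+H)(27) = 45
Read each symbol's code off the tree from the root (left child = 0, right child = 1).

Codes:
  E: 10 (length 2)
  I: 00 (length 2)
  H: 11 (length 2)
  F: 01 (length 2)
Average code length: 90/45 = 2.0000 bits/symbol


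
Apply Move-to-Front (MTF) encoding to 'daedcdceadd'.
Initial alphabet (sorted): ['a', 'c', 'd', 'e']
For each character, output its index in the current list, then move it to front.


MTF encoding:
'd': index 2 in ['a', 'c', 'd', 'e'] -> ['d', 'a', 'c', 'e']
'a': index 1 in ['d', 'a', 'c', 'e'] -> ['a', 'd', 'c', 'e']
'e': index 3 in ['a', 'd', 'c', 'e'] -> ['e', 'a', 'd', 'c']
'd': index 2 in ['e', 'a', 'd', 'c'] -> ['d', 'e', 'a', 'c']
'c': index 3 in ['d', 'e', 'a', 'c'] -> ['c', 'd', 'e', 'a']
'd': index 1 in ['c', 'd', 'e', 'a'] -> ['d', 'c', 'e', 'a']
'c': index 1 in ['d', 'c', 'e', 'a'] -> ['c', 'd', 'e', 'a']
'e': index 2 in ['c', 'd', 'e', 'a'] -> ['e', 'c', 'd', 'a']
'a': index 3 in ['e', 'c', 'd', 'a'] -> ['a', 'e', 'c', 'd']
'd': index 3 in ['a', 'e', 'c', 'd'] -> ['d', 'a', 'e', 'c']
'd': index 0 in ['d', 'a', 'e', 'c'] -> ['d', 'a', 'e', 'c']


Output: [2, 1, 3, 2, 3, 1, 1, 2, 3, 3, 0]


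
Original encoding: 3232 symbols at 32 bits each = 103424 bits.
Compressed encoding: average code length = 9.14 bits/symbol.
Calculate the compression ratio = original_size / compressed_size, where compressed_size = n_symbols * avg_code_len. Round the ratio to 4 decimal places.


original_size = n_symbols * orig_bits = 3232 * 32 = 103424 bits
compressed_size = n_symbols * avg_code_len = 3232 * 9.14 = 29540.48 bits
ratio = original_size / compressed_size = 103424 / 29540.48 = 3.5011

Compression ratio = 3.5011


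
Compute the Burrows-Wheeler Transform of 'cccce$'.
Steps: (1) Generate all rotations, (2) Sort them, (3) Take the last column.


Rotations (sorted):
  0: $cccce -> last char: e
  1: cccce$ -> last char: $
  2: ccce$c -> last char: c
  3: cce$cc -> last char: c
  4: ce$ccc -> last char: c
  5: e$cccc -> last char: c


BWT = e$cccc


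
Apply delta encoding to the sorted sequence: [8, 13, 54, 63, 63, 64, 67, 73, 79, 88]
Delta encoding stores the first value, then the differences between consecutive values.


First value: 8
Deltas:
  13 - 8 = 5
  54 - 13 = 41
  63 - 54 = 9
  63 - 63 = 0
  64 - 63 = 1
  67 - 64 = 3
  73 - 67 = 6
  79 - 73 = 6
  88 - 79 = 9


Delta encoded: [8, 5, 41, 9, 0, 1, 3, 6, 6, 9]


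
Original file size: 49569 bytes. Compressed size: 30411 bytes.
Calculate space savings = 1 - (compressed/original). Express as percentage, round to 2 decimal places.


ratio = compressed/original = 30411/49569 = 0.613508
savings = 1 - ratio = 1 - 0.613508 = 0.386492
as a percentage: 0.386492 * 100 = 38.65%

Space savings = 1 - 30411/49569 = 38.65%


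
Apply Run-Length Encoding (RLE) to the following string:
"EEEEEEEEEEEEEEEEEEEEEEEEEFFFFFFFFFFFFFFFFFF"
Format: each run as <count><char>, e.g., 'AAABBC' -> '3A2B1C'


Scanning runs left to right:
  i=0: run of 'E' x 25 -> '25E'
  i=25: run of 'F' x 18 -> '18F'

RLE = 25E18F


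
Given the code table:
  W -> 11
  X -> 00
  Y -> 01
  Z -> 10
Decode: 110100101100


Decoding:
11 -> W
01 -> Y
00 -> X
10 -> Z
11 -> W
00 -> X


Result: WYXZWX


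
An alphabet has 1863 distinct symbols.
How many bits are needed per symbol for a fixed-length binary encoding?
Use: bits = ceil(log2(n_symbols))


log2(1863) = 10.8634
Bracket: 2^10 = 1024 < 1863 <= 2^11 = 2048
So ceil(log2(1863)) = 11

bits = ceil(log2(1863)) = ceil(10.8634) = 11 bits


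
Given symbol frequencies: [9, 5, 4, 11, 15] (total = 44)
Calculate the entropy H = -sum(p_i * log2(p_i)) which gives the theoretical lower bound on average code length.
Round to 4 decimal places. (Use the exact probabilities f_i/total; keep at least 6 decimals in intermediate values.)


Per-symbol terms -p_i * log2(p_i) with p_i = f_i/44:
  p = 9/44 = 0.204545: log2(p) = -2.289507, -p*log2(p) = 0.468308
  p = 5/44 = 0.113636: log2(p) = -3.137504, -p*log2(p) = 0.356534
  p = 4/44 = 0.090909: log2(p) = -3.459432, -p*log2(p) = 0.314494
  p = 11/44 = 0.250000: log2(p) = -2.000000, -p*log2(p) = 0.500000
  p = 15/44 = 0.340909: log2(p) = -1.552541, -p*log2(p) = 0.529275
H = 0.468308 + 0.356534 + 0.314494 + 0.500000 + 0.529275 = 2.168611

H = 2.1686 bits/symbol


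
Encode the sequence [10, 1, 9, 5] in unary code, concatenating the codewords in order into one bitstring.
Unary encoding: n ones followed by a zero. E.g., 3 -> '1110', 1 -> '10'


Encode each number as n ones followed by a terminating 0:
  10 -> 11111111110 (11 bits)
  1 -> 10 (2 bits)
  9 -> 1111111110 (10 bits)
  5 -> 111110 (6 bits)
Total length = 11 + 2 + 10 + 6 = 29 bits.

Unary([10, 1, 9, 5]) = 11111111110101111111110111110 (29 bits)


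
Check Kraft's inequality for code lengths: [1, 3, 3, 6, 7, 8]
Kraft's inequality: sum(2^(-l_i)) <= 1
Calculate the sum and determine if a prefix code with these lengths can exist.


Sum = 2^(-1) + 2^(-3) + 2^(-3) + 2^(-6) + 2^(-7) + 2^(-8)
    = 0.5 + 0.125 + 0.125 + 0.015625 + 0.0078125 + 0.00390625
    = 199/256 = 0.77734375
Since 0.77734375 <= 1, Kraft's inequality IS satisfied.
A prefix code with these lengths CAN exist.

Kraft sum = 0.77734375. Satisfied.


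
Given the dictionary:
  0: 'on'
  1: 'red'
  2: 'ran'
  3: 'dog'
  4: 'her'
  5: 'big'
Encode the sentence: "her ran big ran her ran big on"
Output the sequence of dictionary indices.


Look up each word in the dictionary:
  'her' -> 4
  'ran' -> 2
  'big' -> 5
  'ran' -> 2
  'her' -> 4
  'ran' -> 2
  'big' -> 5
  'on' -> 0

Encoded: [4, 2, 5, 2, 4, 2, 5, 0]


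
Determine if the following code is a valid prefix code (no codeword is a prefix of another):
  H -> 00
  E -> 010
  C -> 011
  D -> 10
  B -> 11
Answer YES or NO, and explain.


Checking each pair (does one codeword prefix another?):
  H='00' vs E='010': no prefix
  H='00' vs C='011': no prefix
  H='00' vs D='10': no prefix
  H='00' vs B='11': no prefix
  E='010' vs H='00': no prefix
  E='010' vs C='011': no prefix
  E='010' vs D='10': no prefix
  E='010' vs B='11': no prefix
  C='011' vs H='00': no prefix
  C='011' vs E='010': no prefix
  C='011' vs D='10': no prefix
  C='011' vs B='11': no prefix
  D='10' vs H='00': no prefix
  D='10' vs E='010': no prefix
  D='10' vs C='011': no prefix
  D='10' vs B='11': no prefix
  B='11' vs H='00': no prefix
  B='11' vs E='010': no prefix
  B='11' vs C='011': no prefix
  B='11' vs D='10': no prefix
No violation found over all pairs.

YES -- this is a valid prefix code. No codeword is a prefix of any other codeword.


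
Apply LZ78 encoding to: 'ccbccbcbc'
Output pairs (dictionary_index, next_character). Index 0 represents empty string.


LZ78 encoding steps:
Dictionary: {0: ''}
Step 1: w='' (idx 0), next='c' -> output (0, 'c'), add 'c' as idx 1
Step 2: w='c' (idx 1), next='b' -> output (1, 'b'), add 'cb' as idx 2
Step 3: w='c' (idx 1), next='c' -> output (1, 'c'), add 'cc' as idx 3
Step 4: w='' (idx 0), next='b' -> output (0, 'b'), add 'b' as idx 4
Step 5: w='cb' (idx 2), next='c' -> output (2, 'c'), add 'cbc' as idx 5


Encoded: [(0, 'c'), (1, 'b'), (1, 'c'), (0, 'b'), (2, 'c')]


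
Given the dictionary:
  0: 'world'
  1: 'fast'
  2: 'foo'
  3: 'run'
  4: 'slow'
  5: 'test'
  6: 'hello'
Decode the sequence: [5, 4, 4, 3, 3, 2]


Look up each index in the dictionary:
  5 -> 'test'
  4 -> 'slow'
  4 -> 'slow'
  3 -> 'run'
  3 -> 'run'
  2 -> 'foo'

Decoded: "test slow slow run run foo"


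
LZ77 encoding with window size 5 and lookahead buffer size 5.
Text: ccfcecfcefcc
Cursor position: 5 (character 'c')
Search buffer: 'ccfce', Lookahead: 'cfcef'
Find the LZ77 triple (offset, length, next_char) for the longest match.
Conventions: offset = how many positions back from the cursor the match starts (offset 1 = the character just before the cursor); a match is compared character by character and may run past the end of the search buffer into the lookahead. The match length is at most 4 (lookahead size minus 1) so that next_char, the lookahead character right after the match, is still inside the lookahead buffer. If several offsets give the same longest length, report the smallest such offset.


Try each offset into the search buffer:
  offset=1 (pos 4, char 'e'): match length 0
  offset=2 (pos 3, char 'c'): match length 1
  offset=3 (pos 2, char 'f'): match length 0
  offset=4 (pos 1, char 'c'): match length 4
  offset=5 (pos 0, char 'c'): match length 1
Longest match has length 4 at offset 4.
next_char = character at position 5 + 4 = 9 -> 'f'

Best match: offset=4, length=4 (matching 'cfce' starting at position 1)
LZ77 triple: (4, 4, 'f')


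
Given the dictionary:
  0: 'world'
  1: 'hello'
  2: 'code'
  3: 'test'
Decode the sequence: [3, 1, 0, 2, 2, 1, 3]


Look up each index in the dictionary:
  3 -> 'test'
  1 -> 'hello'
  0 -> 'world'
  2 -> 'code'
  2 -> 'code'
  1 -> 'hello'
  3 -> 'test'

Decoded: "test hello world code code hello test"


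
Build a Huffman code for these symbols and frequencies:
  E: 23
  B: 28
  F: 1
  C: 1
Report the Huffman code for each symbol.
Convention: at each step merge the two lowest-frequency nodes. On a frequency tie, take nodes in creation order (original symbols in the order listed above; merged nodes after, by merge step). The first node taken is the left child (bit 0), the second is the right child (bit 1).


Huffman tree construction:
Step 1: Merge F(1) + C(1) = 2
Step 2: Merge (F+C)(2) + E(23) = 25
Step 3: Merge ((F+C)+E)(25) + B(28) = 53
Read each symbol's code off the tree from the root (left child = 0, right child = 1).

Codes:
  E: 01 (length 2)
  B: 1 (length 1)
  F: 000 (length 3)
  C: 001 (length 3)
Average code length: 80/53 = 1.5094 bits/symbol


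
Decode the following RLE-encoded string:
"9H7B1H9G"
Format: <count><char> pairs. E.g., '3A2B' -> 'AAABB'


Expanding each <count><char> pair:
  9H -> 'HHHHHHHHH'
  7B -> 'BBBBBBB'
  1H -> 'H'
  9G -> 'GGGGGGGGG'

Decoded = HHHHHHHHHBBBBBBBHGGGGGGGGG


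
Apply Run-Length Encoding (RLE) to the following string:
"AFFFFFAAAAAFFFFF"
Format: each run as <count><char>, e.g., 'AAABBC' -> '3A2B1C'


Scanning runs left to right:
  i=0: run of 'A' x 1 -> '1A'
  i=1: run of 'F' x 5 -> '5F'
  i=6: run of 'A' x 5 -> '5A'
  i=11: run of 'F' x 5 -> '5F'

RLE = 1A5F5A5F


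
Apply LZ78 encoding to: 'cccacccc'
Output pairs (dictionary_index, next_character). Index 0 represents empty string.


LZ78 encoding steps:
Dictionary: {0: ''}
Step 1: w='' (idx 0), next='c' -> output (0, 'c'), add 'c' as idx 1
Step 2: w='c' (idx 1), next='c' -> output (1, 'c'), add 'cc' as idx 2
Step 3: w='' (idx 0), next='a' -> output (0, 'a'), add 'a' as idx 3
Step 4: w='cc' (idx 2), next='c' -> output (2, 'c'), add 'ccc' as idx 4
Step 5: w='c' (idx 1), end of input -> output (1, '')


Encoded: [(0, 'c'), (1, 'c'), (0, 'a'), (2, 'c'), (1, '')]


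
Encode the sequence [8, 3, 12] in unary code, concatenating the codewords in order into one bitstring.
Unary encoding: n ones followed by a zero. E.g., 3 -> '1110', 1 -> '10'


Encode each number as n ones followed by a terminating 0:
  8 -> 111111110 (9 bits)
  3 -> 1110 (4 bits)
  12 -> 1111111111110 (13 bits)
Total length = 9 + 4 + 13 = 26 bits.

Unary([8, 3, 12]) = 11111111011101111111111110 (26 bits)


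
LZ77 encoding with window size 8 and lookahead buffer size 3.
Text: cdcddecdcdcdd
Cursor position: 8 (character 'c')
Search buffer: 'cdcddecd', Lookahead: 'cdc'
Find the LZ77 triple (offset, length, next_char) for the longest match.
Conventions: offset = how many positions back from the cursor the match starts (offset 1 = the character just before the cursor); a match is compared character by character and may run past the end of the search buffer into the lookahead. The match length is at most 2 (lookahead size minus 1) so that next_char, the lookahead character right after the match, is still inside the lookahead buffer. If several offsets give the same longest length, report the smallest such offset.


Try each offset into the search buffer:
  offset=1 (pos 7, char 'd'): match length 0
  offset=2 (pos 6, char 'c'): match length 2
  offset=3 (pos 5, char 'e'): match length 0
  offset=4 (pos 4, char 'd'): match length 0
  offset=5 (pos 3, char 'd'): match length 0
  offset=6 (pos 2, char 'c'): match length 2
  offset=7 (pos 1, char 'd'): match length 0
  offset=8 (pos 0, char 'c'): match length 2
Longest match has length 2, found at offsets 2, 6, 8; take the smallest, offset 2.
next_char = character at position 8 + 2 = 10 -> 'c'

Best match: offset=2, length=2 (matching 'cd' starting at position 6)
LZ77 triple: (2, 2, 'c')


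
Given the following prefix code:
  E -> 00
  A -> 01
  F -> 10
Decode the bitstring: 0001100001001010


Decoding step by step:
Bits 00 -> E
Bits 01 -> A
Bits 10 -> F
Bits 00 -> E
Bits 01 -> A
Bits 00 -> E
Bits 10 -> F
Bits 10 -> F


Decoded message: EAFEAEFF


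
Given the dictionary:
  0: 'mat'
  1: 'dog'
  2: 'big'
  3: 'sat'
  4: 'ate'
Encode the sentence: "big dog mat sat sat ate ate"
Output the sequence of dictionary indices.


Look up each word in the dictionary:
  'big' -> 2
  'dog' -> 1
  'mat' -> 0
  'sat' -> 3
  'sat' -> 3
  'ate' -> 4
  'ate' -> 4

Encoded: [2, 1, 0, 3, 3, 4, 4]


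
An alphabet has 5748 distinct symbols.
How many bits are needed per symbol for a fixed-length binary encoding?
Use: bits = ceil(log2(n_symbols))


log2(5748) = 12.4888
Bracket: 2^12 = 4096 < 5748 <= 2^13 = 8192
So ceil(log2(5748)) = 13

bits = ceil(log2(5748)) = ceil(12.4888) = 13 bits


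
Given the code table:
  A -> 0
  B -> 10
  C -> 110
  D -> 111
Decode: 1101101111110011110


Decoding:
110 -> C
110 -> C
111 -> D
111 -> D
0 -> A
0 -> A
111 -> D
10 -> B


Result: CCDDAADB


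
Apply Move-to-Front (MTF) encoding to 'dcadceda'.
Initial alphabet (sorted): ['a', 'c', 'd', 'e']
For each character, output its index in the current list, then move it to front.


MTF encoding:
'd': index 2 in ['a', 'c', 'd', 'e'] -> ['d', 'a', 'c', 'e']
'c': index 2 in ['d', 'a', 'c', 'e'] -> ['c', 'd', 'a', 'e']
'a': index 2 in ['c', 'd', 'a', 'e'] -> ['a', 'c', 'd', 'e']
'd': index 2 in ['a', 'c', 'd', 'e'] -> ['d', 'a', 'c', 'e']
'c': index 2 in ['d', 'a', 'c', 'e'] -> ['c', 'd', 'a', 'e']
'e': index 3 in ['c', 'd', 'a', 'e'] -> ['e', 'c', 'd', 'a']
'd': index 2 in ['e', 'c', 'd', 'a'] -> ['d', 'e', 'c', 'a']
'a': index 3 in ['d', 'e', 'c', 'a'] -> ['a', 'd', 'e', 'c']


Output: [2, 2, 2, 2, 2, 3, 2, 3]


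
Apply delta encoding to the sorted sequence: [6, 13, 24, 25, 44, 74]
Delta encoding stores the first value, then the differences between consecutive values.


First value: 6
Deltas:
  13 - 6 = 7
  24 - 13 = 11
  25 - 24 = 1
  44 - 25 = 19
  74 - 44 = 30


Delta encoded: [6, 7, 11, 1, 19, 30]


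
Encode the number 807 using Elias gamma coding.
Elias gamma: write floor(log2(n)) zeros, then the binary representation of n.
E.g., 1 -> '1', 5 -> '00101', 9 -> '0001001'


num_bits = floor(log2(807)) + 1 = 10
leading_zeros = num_bits - 1 = 9
binary(807) = 1100100111

Elias gamma(807) = '000000000' + '1100100111' = 0000000001100100111 (19 bits)


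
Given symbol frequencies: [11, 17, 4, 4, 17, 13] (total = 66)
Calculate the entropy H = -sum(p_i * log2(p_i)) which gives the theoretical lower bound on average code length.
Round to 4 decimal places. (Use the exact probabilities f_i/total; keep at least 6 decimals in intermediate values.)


Per-symbol terms -p_i * log2(p_i) with p_i = f_i/66:
  p = 11/66 = 0.166667: log2(p) = -2.584963, -p*log2(p) = 0.430827
  p = 17/66 = 0.257576: log2(p) = -1.956931, -p*log2(p) = 0.504058
  p = 4/66 = 0.060606: log2(p) = -4.044394, -p*log2(p) = 0.245115
  p = 4/66 = 0.060606: log2(p) = -4.044394, -p*log2(p) = 0.245115
  p = 17/66 = 0.257576: log2(p) = -1.956931, -p*log2(p) = 0.504058
  p = 13/66 = 0.196970: log2(p) = -2.343954, -p*log2(p) = 0.461688
H = 0.430827 + 0.504058 + 0.245115 + 0.245115 + 0.504058 + 0.461688 = 2.390861

H = 2.3909 bits/symbol


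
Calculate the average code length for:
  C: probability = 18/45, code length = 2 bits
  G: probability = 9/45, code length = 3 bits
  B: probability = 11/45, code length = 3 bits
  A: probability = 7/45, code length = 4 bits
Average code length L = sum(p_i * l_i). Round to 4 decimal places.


Weighted contributions p_i * l_i:
  C: (18/45) * 2 = 36/45
  G: (9/45) * 3 = 27/45
  B: (11/45) * 3 = 33/45
  A: (7/45) * 4 = 28/45
Sum = (36 + 27 + 33 + 28)/45 = 124/45

L = 124/45 = 2.7556 bits/symbol


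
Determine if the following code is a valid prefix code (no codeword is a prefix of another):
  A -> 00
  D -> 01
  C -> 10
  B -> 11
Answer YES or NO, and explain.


Checking each pair (does one codeword prefix another?):
  A='00' vs D='01': no prefix
  A='00' vs C='10': no prefix
  A='00' vs B='11': no prefix
  D='01' vs A='00': no prefix
  D='01' vs C='10': no prefix
  D='01' vs B='11': no prefix
  C='10' vs A='00': no prefix
  C='10' vs D='01': no prefix
  C='10' vs B='11': no prefix
  B='11' vs A='00': no prefix
  B='11' vs D='01': no prefix
  B='11' vs C='10': no prefix
No violation found over all pairs.

YES -- this is a valid prefix code. No codeword is a prefix of any other codeword.


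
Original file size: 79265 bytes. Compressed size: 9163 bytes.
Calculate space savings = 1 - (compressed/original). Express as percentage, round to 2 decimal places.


ratio = compressed/original = 9163/79265 = 0.1156
savings = 1 - ratio = 1 - 0.1156 = 0.8844
as a percentage: 0.8844 * 100 = 88.44%

Space savings = 1 - 9163/79265 = 88.44%


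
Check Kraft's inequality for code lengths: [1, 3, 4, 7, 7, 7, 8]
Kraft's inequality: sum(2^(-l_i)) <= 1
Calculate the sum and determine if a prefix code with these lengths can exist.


Sum = 2^(-1) + 2^(-3) + 2^(-4) + 2^(-7) + 2^(-7) + 2^(-7) + 2^(-8)
    = 0.5 + 0.125 + 0.0625 + 0.0078125 + 0.0078125 + 0.0078125 + 0.00390625
    = 183/256 = 0.71484375
Since 0.71484375 <= 1, Kraft's inequality IS satisfied.
A prefix code with these lengths CAN exist.

Kraft sum = 0.71484375. Satisfied.


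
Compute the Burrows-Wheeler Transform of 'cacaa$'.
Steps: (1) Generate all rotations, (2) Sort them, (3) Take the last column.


Rotations (sorted):
  0: $cacaa -> last char: a
  1: a$caca -> last char: a
  2: aa$cac -> last char: c
  3: acaa$c -> last char: c
  4: caa$ca -> last char: a
  5: cacaa$ -> last char: $


BWT = aacca$


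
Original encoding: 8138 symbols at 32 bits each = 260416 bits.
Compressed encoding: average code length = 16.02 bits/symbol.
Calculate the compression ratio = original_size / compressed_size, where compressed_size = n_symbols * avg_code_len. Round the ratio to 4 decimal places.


original_size = n_symbols * orig_bits = 8138 * 32 = 260416 bits
compressed_size = n_symbols * avg_code_len = 8138 * 16.02 = 130370.76 bits
ratio = original_size / compressed_size = 260416 / 130370.76 = 1.9975

Compression ratio = 1.9975


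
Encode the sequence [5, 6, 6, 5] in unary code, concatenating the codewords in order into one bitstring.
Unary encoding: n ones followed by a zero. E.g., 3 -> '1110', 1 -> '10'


Encode each number as n ones followed by a terminating 0:
  5 -> 111110 (6 bits)
  6 -> 1111110 (7 bits)
  6 -> 1111110 (7 bits)
  5 -> 111110 (6 bits)
Total length = 6 + 7 + 7 + 6 = 26 bits.

Unary([5, 6, 6, 5]) = 11111011111101111110111110 (26 bits)


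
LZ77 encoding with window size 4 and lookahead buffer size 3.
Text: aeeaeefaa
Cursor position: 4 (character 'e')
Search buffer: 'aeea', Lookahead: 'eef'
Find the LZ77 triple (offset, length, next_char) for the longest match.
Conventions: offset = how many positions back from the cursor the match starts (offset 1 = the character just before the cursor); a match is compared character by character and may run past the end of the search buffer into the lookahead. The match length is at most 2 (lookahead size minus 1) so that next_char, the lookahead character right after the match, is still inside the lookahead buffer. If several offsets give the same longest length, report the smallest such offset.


Try each offset into the search buffer:
  offset=1 (pos 3, char 'a'): match length 0
  offset=2 (pos 2, char 'e'): match length 1
  offset=3 (pos 1, char 'e'): match length 2
  offset=4 (pos 0, char 'a'): match length 0
Longest match has length 2 at offset 3.
next_char = character at position 4 + 2 = 6 -> 'f'

Best match: offset=3, length=2 (matching 'ee' starting at position 1)
LZ77 triple: (3, 2, 'f')


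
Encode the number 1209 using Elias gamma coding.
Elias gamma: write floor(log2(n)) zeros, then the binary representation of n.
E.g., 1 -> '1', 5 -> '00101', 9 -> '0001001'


num_bits = floor(log2(1209)) + 1 = 11
leading_zeros = num_bits - 1 = 10
binary(1209) = 10010111001

Elias gamma(1209) = '0000000000' + '10010111001' = 000000000010010111001 (21 bits)


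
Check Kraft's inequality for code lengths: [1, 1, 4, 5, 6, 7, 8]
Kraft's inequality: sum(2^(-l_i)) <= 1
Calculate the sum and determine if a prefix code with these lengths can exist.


Sum = 2^(-1) + 2^(-1) + 2^(-4) + 2^(-5) + 2^(-6) + 2^(-7) + 2^(-8)
    = 0.5 + 0.5 + 0.0625 + 0.03125 + 0.015625 + 0.0078125 + 0.00390625
    = 287/256 = 1.12109375
Since 1.12109375 > 1, Kraft's inequality is NOT satisfied.
A prefix code with these lengths CANNOT exist.

Kraft sum = 1.12109375. Not satisfied.


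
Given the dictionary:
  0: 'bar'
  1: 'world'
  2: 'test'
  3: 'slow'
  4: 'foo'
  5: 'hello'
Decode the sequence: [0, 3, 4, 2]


Look up each index in the dictionary:
  0 -> 'bar'
  3 -> 'slow'
  4 -> 'foo'
  2 -> 'test'

Decoded: "bar slow foo test"


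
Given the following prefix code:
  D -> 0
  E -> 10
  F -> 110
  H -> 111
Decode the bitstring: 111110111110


Decoding step by step:
Bits 111 -> H
Bits 110 -> F
Bits 111 -> H
Bits 110 -> F


Decoded message: HFHF


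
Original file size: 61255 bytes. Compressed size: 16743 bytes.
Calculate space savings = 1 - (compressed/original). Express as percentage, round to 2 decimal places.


ratio = compressed/original = 16743/61255 = 0.273333
savings = 1 - ratio = 1 - 0.273333 = 0.726667
as a percentage: 0.726667 * 100 = 72.67%

Space savings = 1 - 16743/61255 = 72.67%


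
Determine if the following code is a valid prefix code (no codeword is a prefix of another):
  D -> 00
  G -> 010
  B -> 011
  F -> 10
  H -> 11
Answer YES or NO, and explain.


Checking each pair (does one codeword prefix another?):
  D='00' vs G='010': no prefix
  D='00' vs B='011': no prefix
  D='00' vs F='10': no prefix
  D='00' vs H='11': no prefix
  G='010' vs D='00': no prefix
  G='010' vs B='011': no prefix
  G='010' vs F='10': no prefix
  G='010' vs H='11': no prefix
  B='011' vs D='00': no prefix
  B='011' vs G='010': no prefix
  B='011' vs F='10': no prefix
  B='011' vs H='11': no prefix
  F='10' vs D='00': no prefix
  F='10' vs G='010': no prefix
  F='10' vs B='011': no prefix
  F='10' vs H='11': no prefix
  H='11' vs D='00': no prefix
  H='11' vs G='010': no prefix
  H='11' vs B='011': no prefix
  H='11' vs F='10': no prefix
No violation found over all pairs.

YES -- this is a valid prefix code. No codeword is a prefix of any other codeword.


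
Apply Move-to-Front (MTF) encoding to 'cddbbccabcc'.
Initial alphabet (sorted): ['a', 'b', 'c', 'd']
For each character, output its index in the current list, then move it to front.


MTF encoding:
'c': index 2 in ['a', 'b', 'c', 'd'] -> ['c', 'a', 'b', 'd']
'd': index 3 in ['c', 'a', 'b', 'd'] -> ['d', 'c', 'a', 'b']
'd': index 0 in ['d', 'c', 'a', 'b'] -> ['d', 'c', 'a', 'b']
'b': index 3 in ['d', 'c', 'a', 'b'] -> ['b', 'd', 'c', 'a']
'b': index 0 in ['b', 'd', 'c', 'a'] -> ['b', 'd', 'c', 'a']
'c': index 2 in ['b', 'd', 'c', 'a'] -> ['c', 'b', 'd', 'a']
'c': index 0 in ['c', 'b', 'd', 'a'] -> ['c', 'b', 'd', 'a']
'a': index 3 in ['c', 'b', 'd', 'a'] -> ['a', 'c', 'b', 'd']
'b': index 2 in ['a', 'c', 'b', 'd'] -> ['b', 'a', 'c', 'd']
'c': index 2 in ['b', 'a', 'c', 'd'] -> ['c', 'b', 'a', 'd']
'c': index 0 in ['c', 'b', 'a', 'd'] -> ['c', 'b', 'a', 'd']


Output: [2, 3, 0, 3, 0, 2, 0, 3, 2, 2, 0]


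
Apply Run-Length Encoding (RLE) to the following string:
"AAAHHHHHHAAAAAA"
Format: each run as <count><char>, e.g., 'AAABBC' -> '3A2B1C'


Scanning runs left to right:
  i=0: run of 'A' x 3 -> '3A'
  i=3: run of 'H' x 6 -> '6H'
  i=9: run of 'A' x 6 -> '6A'

RLE = 3A6H6A


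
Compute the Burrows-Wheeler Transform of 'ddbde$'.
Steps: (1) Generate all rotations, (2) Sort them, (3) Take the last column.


Rotations (sorted):
  0: $ddbde -> last char: e
  1: bde$dd -> last char: d
  2: dbde$d -> last char: d
  3: ddbde$ -> last char: $
  4: de$ddb -> last char: b
  5: e$ddbd -> last char: d


BWT = edd$bd


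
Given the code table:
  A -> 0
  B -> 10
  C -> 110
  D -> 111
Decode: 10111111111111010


Decoding:
10 -> B
111 -> D
111 -> D
111 -> D
111 -> D
0 -> A
10 -> B


Result: BDDDDAB


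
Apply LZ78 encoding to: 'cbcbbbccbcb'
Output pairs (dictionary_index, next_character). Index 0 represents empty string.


LZ78 encoding steps:
Dictionary: {0: ''}
Step 1: w='' (idx 0), next='c' -> output (0, 'c'), add 'c' as idx 1
Step 2: w='' (idx 0), next='b' -> output (0, 'b'), add 'b' as idx 2
Step 3: w='c' (idx 1), next='b' -> output (1, 'b'), add 'cb' as idx 3
Step 4: w='b' (idx 2), next='b' -> output (2, 'b'), add 'bb' as idx 4
Step 5: w='c' (idx 1), next='c' -> output (1, 'c'), add 'cc' as idx 5
Step 6: w='b' (idx 2), next='c' -> output (2, 'c'), add 'bc' as idx 6
Step 7: w='b' (idx 2), end of input -> output (2, '')


Encoded: [(0, 'c'), (0, 'b'), (1, 'b'), (2, 'b'), (1, 'c'), (2, 'c'), (2, '')]


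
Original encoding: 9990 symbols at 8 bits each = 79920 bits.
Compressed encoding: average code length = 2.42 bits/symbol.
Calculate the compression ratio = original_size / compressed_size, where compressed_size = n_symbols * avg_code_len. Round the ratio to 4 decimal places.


original_size = n_symbols * orig_bits = 9990 * 8 = 79920 bits
compressed_size = n_symbols * avg_code_len = 9990 * 2.42 = 24175.8 bits
ratio = original_size / compressed_size = 79920 / 24175.8 = 3.3058

Compression ratio = 3.3058


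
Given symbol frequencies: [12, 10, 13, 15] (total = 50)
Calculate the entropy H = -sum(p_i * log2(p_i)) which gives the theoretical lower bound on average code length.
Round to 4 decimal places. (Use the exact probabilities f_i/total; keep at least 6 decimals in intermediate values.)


Per-symbol terms -p_i * log2(p_i) with p_i = f_i/50:
  p = 12/50 = 0.240000: log2(p) = -2.058894, -p*log2(p) = 0.494134
  p = 10/50 = 0.200000: log2(p) = -2.321928, -p*log2(p) = 0.464386
  p = 13/50 = 0.260000: log2(p) = -1.943416, -p*log2(p) = 0.505288
  p = 15/50 = 0.300000: log2(p) = -1.736966, -p*log2(p) = 0.521090
H = 0.494134 + 0.464386 + 0.505288 + 0.521090 = 1.984898

H = 1.9849 bits/symbol


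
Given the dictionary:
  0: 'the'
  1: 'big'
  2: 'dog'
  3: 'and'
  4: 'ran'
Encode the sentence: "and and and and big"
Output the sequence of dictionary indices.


Look up each word in the dictionary:
  'and' -> 3
  'and' -> 3
  'and' -> 3
  'and' -> 3
  'big' -> 1

Encoded: [3, 3, 3, 3, 1]


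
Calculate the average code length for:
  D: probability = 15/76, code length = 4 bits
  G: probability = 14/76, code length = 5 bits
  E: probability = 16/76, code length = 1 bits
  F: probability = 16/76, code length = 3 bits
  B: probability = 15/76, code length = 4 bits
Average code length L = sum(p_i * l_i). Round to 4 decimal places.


Weighted contributions p_i * l_i:
  D: (15/76) * 4 = 60/76
  G: (14/76) * 5 = 70/76
  E: (16/76) * 1 = 16/76
  F: (16/76) * 3 = 48/76
  B: (15/76) * 4 = 60/76
Sum = (60 + 70 + 16 + 48 + 60)/76 = 254/76

L = 254/76 = 3.3421 bits/symbol


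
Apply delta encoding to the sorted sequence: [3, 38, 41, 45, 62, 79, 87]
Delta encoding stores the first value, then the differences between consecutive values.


First value: 3
Deltas:
  38 - 3 = 35
  41 - 38 = 3
  45 - 41 = 4
  62 - 45 = 17
  79 - 62 = 17
  87 - 79 = 8


Delta encoded: [3, 35, 3, 4, 17, 17, 8]


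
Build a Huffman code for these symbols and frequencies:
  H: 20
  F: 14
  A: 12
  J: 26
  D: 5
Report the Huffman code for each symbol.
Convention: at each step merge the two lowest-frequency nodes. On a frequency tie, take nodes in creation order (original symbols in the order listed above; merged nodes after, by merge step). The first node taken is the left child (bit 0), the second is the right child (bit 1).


Huffman tree construction:
Step 1: Merge D(5) + A(12) = 17
Step 2: Merge F(14) + (D+A)(17) = 31
Step 3: Merge H(20) + J(26) = 46
Step 4: Merge (F+(D+A))(31) + (H+J)(46) = 77
Read each symbol's code off the tree from the root (left child = 0, right child = 1).

Codes:
  H: 10 (length 2)
  F: 00 (length 2)
  A: 011 (length 3)
  J: 11 (length 2)
  D: 010 (length 3)
Average code length: 171/77 = 2.2208 bits/symbol
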